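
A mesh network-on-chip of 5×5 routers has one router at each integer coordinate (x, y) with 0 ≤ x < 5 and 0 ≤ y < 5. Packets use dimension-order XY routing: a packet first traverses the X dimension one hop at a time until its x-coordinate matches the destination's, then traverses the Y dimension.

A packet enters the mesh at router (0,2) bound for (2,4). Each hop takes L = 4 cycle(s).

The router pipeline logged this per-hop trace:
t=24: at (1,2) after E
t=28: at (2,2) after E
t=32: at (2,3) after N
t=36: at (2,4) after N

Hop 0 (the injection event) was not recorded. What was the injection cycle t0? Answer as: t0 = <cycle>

t0 = 20

The first recorded entry is hop 1 at cycle 24.
t0 = cyc[1] − L = 24 − 4 = 20.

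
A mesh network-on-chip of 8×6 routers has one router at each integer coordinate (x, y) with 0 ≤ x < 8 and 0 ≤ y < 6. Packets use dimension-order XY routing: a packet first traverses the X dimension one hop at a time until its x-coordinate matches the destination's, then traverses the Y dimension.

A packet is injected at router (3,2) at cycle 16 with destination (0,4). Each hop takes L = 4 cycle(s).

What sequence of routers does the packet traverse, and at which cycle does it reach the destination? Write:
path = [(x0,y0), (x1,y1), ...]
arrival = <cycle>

path = [(3,2), (2,2), (1,2), (0,2), (0,3), (0,4)]
arrival = 36

t=16: at (3,2)
t=20: at (2,2) after W
t=24: at (1,2) after W
t=28: at (0,2) after W
t=32: at (0,3) after N
t=36: at (0,4) after N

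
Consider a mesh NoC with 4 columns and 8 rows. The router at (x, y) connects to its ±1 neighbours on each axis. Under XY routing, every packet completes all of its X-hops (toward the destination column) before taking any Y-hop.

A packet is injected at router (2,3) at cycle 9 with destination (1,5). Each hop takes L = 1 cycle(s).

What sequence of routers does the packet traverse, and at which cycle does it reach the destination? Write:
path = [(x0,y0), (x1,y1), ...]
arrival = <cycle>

#0 — 2,3 | c9
#1 — 1,3 | c10 | W
#2 — 1,4 | c11 | N
#3 — 1,5 | c12 | N

path = [(2,3), (1,3), (1,4), (1,5)]
arrival = 12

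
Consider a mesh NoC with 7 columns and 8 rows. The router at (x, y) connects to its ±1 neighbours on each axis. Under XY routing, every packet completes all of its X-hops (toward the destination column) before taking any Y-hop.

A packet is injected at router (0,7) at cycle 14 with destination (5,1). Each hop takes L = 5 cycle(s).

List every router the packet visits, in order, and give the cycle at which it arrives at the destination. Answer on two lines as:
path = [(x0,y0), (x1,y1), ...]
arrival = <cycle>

#0 — 0,7 | c14
#1 — 1,7 | c19 | E
#2 — 2,7 | c24 | E
#3 — 3,7 | c29 | E
#4 — 4,7 | c34 | E
#5 — 5,7 | c39 | E
#6 — 5,6 | c44 | S
#7 — 5,5 | c49 | S
#8 — 5,4 | c54 | S
#9 — 5,3 | c59 | S
#10 — 5,2 | c64 | S
#11 — 5,1 | c69 | S

path = [(0,7), (1,7), (2,7), (3,7), (4,7), (5,7), (5,6), (5,5), (5,4), (5,3), (5,2), (5,1)]
arrival = 69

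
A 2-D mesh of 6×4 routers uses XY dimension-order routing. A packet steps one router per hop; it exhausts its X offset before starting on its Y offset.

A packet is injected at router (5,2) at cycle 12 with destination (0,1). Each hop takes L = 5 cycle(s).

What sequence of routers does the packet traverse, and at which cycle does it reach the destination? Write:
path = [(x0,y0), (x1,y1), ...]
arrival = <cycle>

path = [(5,2), (4,2), (3,2), (2,2), (1,2), (0,2), (0,1)]
arrival = 42

hop 0: (5,2) @ cyc 12
hop 1: (4,2) @ cyc 17  [W]
hop 2: (3,2) @ cyc 22  [W]
hop 3: (2,2) @ cyc 27  [W]
hop 4: (1,2) @ cyc 32  [W]
hop 5: (0,2) @ cyc 37  [W]
hop 6: (0,1) @ cyc 42  [S]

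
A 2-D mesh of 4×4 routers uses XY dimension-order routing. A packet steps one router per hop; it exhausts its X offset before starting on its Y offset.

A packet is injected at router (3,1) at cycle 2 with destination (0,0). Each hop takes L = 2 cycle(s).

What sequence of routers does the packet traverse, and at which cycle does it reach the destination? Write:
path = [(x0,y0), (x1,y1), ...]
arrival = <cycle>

path = [(3,1), (2,1), (1,1), (0,1), (0,0)]
arrival = 10

#0 — 3,1 | c2
#1 — 2,1 | c4 | W
#2 — 1,1 | c6 | W
#3 — 0,1 | c8 | W
#4 — 0,0 | c10 | S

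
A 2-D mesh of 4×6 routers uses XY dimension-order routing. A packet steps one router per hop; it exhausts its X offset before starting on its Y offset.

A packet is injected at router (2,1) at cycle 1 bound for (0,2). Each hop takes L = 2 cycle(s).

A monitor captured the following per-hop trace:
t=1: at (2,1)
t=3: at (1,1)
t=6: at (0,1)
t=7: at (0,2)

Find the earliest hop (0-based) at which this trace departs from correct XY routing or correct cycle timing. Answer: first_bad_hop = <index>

first_bad_hop = 2

check 1→ d=(-1,0) cyc+2: ok
check 2→ d=(-1,0) cyc+3: BAD: Δcyc=3≠L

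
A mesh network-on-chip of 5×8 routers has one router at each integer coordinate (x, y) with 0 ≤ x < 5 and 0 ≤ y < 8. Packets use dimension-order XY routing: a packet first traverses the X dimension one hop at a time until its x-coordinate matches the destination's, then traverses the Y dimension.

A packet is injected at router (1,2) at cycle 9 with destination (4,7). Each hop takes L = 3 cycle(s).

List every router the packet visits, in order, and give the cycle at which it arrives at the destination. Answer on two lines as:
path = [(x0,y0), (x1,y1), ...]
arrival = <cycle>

#0 — 1,2 | c9
#1 — 2,2 | c12 | E
#2 — 3,2 | c15 | E
#3 — 4,2 | c18 | E
#4 — 4,3 | c21 | N
#5 — 4,4 | c24 | N
#6 — 4,5 | c27 | N
#7 — 4,6 | c30 | N
#8 — 4,7 | c33 | N

path = [(1,2), (2,2), (3,2), (4,2), (4,3), (4,4), (4,5), (4,6), (4,7)]
arrival = 33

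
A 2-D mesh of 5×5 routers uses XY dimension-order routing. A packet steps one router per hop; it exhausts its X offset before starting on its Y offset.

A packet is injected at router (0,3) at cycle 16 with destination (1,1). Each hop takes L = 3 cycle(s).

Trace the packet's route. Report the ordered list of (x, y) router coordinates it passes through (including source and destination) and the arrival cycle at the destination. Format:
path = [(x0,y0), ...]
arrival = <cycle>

path = [(0,3), (1,3), (1,2), (1,1)]
arrival = 25

#0 — 0,3 | c16
#1 — 1,3 | c19 | E
#2 — 1,2 | c22 | S
#3 — 1,1 | c25 | S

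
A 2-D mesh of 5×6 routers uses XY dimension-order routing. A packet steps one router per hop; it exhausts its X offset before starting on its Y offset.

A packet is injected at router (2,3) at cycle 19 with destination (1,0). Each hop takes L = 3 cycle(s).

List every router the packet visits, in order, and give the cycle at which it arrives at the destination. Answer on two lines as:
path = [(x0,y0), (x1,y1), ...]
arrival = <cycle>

path = [(2,3), (1,3), (1,2), (1,1), (1,0)]
arrival = 31

#0 — 2,3 | c19
#1 — 1,3 | c22 | W
#2 — 1,2 | c25 | S
#3 — 1,1 | c28 | S
#4 — 1,0 | c31 | S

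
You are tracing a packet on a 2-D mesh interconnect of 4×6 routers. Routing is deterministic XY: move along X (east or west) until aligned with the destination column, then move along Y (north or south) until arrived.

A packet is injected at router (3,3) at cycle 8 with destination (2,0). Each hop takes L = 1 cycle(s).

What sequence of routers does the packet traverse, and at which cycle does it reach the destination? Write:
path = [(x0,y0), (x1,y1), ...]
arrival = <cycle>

path = [(3,3), (2,3), (2,2), (2,1), (2,0)]
arrival = 12

[0] x=3 y=3 t=8
[1] x=2 y=3 t=9 →W
[2] x=2 y=2 t=10 →S
[3] x=2 y=1 t=11 →S
[4] x=2 y=0 t=12 →S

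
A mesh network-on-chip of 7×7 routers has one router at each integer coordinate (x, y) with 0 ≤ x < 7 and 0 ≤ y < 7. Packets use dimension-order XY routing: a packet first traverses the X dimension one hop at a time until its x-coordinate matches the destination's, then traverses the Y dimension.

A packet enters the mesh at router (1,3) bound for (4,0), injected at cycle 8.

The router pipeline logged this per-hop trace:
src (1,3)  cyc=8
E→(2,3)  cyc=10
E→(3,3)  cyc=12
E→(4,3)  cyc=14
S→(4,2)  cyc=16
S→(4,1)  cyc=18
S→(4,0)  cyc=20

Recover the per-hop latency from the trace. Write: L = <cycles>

Between hops 0 and 1 the cycle counter advances 10 − 8 = 2.
Each hop adds L, hence L = 2.

L = 2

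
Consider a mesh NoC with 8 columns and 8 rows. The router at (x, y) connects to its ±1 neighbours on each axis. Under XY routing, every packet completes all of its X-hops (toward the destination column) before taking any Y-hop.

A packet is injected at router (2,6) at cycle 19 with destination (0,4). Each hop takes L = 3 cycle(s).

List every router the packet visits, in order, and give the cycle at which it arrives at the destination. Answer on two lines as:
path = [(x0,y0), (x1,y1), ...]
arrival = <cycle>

path = [(2,6), (1,6), (0,6), (0,5), (0,4)]
arrival = 31

  0. router=(2,6) cycle=19 (inject)
  1. router=(1,6) cycle=22 dir=W
  2. router=(0,6) cycle=25 dir=W
  3. router=(0,5) cycle=28 dir=S
  4. router=(0,4) cycle=31 dir=S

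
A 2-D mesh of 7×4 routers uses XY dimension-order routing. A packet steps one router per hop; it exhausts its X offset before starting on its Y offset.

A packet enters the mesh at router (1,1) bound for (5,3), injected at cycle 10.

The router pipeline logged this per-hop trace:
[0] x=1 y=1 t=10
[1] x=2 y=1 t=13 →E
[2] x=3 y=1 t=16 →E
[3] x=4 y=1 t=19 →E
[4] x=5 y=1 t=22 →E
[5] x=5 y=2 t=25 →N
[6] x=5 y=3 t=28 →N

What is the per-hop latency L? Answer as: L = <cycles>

Between hops 0 and 1 the cycle counter advances 13 − 10 = 3.
Each hop adds L, hence L = 3.

L = 3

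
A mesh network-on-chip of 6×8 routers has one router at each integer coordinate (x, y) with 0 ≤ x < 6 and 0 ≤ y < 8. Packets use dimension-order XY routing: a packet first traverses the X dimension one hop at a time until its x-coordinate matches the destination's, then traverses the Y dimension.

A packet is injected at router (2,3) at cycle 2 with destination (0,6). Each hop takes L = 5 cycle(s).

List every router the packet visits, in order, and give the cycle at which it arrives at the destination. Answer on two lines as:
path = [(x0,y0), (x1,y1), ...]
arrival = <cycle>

path = [(2,3), (1,3), (0,3), (0,4), (0,5), (0,6)]
arrival = 27

#0 — 2,3 | c2
#1 — 1,3 | c7 | W
#2 — 0,3 | c12 | W
#3 — 0,4 | c17 | N
#4 — 0,5 | c22 | N
#5 — 0,6 | c27 | N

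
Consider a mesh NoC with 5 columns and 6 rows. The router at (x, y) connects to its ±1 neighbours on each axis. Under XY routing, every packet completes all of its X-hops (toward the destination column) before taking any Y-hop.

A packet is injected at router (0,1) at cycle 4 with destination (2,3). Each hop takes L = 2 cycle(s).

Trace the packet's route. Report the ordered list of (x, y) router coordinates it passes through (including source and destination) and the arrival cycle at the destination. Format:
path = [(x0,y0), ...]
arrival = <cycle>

path = [(0,1), (1,1), (2,1), (2,2), (2,3)]
arrival = 12

t=4: at (0,1)
t=6: at (1,1) after E
t=8: at (2,1) after E
t=10: at (2,2) after N
t=12: at (2,3) after N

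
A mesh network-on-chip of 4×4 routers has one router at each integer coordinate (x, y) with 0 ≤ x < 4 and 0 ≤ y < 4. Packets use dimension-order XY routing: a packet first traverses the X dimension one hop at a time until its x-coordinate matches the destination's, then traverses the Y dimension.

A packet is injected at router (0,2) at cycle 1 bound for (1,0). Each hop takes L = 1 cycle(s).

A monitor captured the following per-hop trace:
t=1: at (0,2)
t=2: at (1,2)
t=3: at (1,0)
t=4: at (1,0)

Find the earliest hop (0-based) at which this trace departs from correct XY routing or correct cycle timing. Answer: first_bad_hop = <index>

first_bad_hop = 2

hop 1: step (+1,+0), +1 cyc — ok
hop 2: step (+0,-2), +1 cyc — BAD: non-unit step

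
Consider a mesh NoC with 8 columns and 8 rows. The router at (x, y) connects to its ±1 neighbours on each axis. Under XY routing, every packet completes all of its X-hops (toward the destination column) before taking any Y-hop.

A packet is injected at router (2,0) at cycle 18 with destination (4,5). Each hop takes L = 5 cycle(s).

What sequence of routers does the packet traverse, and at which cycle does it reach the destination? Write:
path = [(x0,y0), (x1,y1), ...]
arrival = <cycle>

hop 0: (2,0) @ cyc 18
hop 1: (3,0) @ cyc 23  [E]
hop 2: (4,0) @ cyc 28  [E]
hop 3: (4,1) @ cyc 33  [N]
hop 4: (4,2) @ cyc 38  [N]
hop 5: (4,3) @ cyc 43  [N]
hop 6: (4,4) @ cyc 48  [N]
hop 7: (4,5) @ cyc 53  [N]

path = [(2,0), (3,0), (4,0), (4,1), (4,2), (4,3), (4,4), (4,5)]
arrival = 53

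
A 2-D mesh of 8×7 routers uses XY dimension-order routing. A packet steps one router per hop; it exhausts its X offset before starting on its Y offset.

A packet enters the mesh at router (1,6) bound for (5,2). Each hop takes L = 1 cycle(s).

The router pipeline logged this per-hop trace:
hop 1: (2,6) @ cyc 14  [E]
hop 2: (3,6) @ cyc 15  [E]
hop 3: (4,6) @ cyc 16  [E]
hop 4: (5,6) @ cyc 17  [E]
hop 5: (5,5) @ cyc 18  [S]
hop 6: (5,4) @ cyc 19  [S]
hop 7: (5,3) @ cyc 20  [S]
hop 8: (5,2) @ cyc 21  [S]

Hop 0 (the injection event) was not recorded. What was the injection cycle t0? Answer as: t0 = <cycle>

t0 = 13

cyc[1] = 14 and cyc[k] = t0 + k·L for every k.
t0 = cyc[1] − L = 14 − 1 = 13.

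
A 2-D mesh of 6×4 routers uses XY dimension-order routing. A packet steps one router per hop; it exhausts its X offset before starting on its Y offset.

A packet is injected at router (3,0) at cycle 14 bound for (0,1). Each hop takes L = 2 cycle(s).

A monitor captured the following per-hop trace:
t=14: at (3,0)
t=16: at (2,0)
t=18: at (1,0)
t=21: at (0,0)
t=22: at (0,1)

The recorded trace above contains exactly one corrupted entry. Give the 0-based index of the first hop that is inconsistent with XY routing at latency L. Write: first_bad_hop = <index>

hop 1: step (-1,+0), +2 cyc — ok
hop 2: step (-1,+0), +2 cyc — ok
hop 3: step (-1,+0), +3 cyc — BAD: Δcyc=3≠L

first_bad_hop = 3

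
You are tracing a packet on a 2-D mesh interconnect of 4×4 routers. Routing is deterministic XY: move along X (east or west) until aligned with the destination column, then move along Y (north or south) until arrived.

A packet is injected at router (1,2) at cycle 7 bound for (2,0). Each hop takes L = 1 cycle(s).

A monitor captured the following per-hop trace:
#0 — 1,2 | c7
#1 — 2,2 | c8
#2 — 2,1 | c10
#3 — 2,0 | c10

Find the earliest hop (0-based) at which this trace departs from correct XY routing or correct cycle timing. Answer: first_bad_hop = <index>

check 1→ d=(1,0) cyc+1: ok
check 2→ d=(0,-1) cyc+2: BAD: Δcyc=2≠L

first_bad_hop = 2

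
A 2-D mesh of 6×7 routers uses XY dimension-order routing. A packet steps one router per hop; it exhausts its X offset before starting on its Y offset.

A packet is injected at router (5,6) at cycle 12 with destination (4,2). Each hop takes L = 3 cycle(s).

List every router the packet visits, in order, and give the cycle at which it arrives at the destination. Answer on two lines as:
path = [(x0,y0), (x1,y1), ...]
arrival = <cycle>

  0. router=(5,6) cycle=12 (inject)
  1. router=(4,6) cycle=15 dir=W
  2. router=(4,5) cycle=18 dir=S
  3. router=(4,4) cycle=21 dir=S
  4. router=(4,3) cycle=24 dir=S
  5. router=(4,2) cycle=27 dir=S

path = [(5,6), (4,6), (4,5), (4,4), (4,3), (4,2)]
arrival = 27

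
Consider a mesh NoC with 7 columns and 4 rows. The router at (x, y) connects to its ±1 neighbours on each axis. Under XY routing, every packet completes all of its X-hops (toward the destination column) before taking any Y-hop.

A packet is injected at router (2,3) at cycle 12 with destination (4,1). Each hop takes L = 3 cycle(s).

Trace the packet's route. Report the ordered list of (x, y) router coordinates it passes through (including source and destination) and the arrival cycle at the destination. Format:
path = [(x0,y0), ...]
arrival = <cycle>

path = [(2,3), (3,3), (4,3), (4,2), (4,1)]
arrival = 24

  0. router=(2,3) cycle=12 (inject)
  1. router=(3,3) cycle=15 dir=E
  2. router=(4,3) cycle=18 dir=E
  3. router=(4,2) cycle=21 dir=S
  4. router=(4,1) cycle=24 dir=S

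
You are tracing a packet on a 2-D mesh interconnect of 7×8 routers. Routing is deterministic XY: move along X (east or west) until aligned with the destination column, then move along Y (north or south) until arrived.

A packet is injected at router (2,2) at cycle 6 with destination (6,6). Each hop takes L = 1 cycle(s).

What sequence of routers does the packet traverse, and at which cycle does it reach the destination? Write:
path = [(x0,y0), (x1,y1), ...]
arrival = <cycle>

hop 0: (2,2) @ cyc 6
hop 1: (3,2) @ cyc 7  [E]
hop 2: (4,2) @ cyc 8  [E]
hop 3: (5,2) @ cyc 9  [E]
hop 4: (6,2) @ cyc 10  [E]
hop 5: (6,3) @ cyc 11  [N]
hop 6: (6,4) @ cyc 12  [N]
hop 7: (6,5) @ cyc 13  [N]
hop 8: (6,6) @ cyc 14  [N]

path = [(2,2), (3,2), (4,2), (5,2), (6,2), (6,3), (6,4), (6,5), (6,6)]
arrival = 14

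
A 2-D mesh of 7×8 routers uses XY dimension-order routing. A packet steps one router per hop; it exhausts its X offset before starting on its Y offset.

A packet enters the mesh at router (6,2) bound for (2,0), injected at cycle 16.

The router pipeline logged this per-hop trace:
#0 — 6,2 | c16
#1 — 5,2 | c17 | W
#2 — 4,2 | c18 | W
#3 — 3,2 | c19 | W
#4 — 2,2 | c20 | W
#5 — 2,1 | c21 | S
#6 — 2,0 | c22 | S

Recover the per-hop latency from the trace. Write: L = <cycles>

From hop 0 (16) to hop 1 (17): +1 cycles.
One hop costs L cycles, so L = 1.

L = 1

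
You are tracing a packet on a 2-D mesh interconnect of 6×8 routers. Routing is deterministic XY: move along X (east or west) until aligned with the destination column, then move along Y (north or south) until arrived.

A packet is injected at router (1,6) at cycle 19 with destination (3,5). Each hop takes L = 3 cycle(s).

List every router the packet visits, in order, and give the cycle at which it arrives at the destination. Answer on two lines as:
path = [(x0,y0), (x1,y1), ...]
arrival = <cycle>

hop 0: (1,6) @ cyc 19
hop 1: (2,6) @ cyc 22  [E]
hop 2: (3,6) @ cyc 25  [E]
hop 3: (3,5) @ cyc 28  [S]

path = [(1,6), (2,6), (3,6), (3,5)]
arrival = 28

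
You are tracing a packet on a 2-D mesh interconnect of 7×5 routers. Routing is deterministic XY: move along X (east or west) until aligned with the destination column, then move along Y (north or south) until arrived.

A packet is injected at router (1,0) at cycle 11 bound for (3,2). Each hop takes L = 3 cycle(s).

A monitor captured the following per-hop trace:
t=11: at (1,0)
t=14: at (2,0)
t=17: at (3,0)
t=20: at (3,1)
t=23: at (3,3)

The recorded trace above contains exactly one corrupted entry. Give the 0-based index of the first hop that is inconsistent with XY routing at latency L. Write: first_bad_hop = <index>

first_bad_hop = 4

[1] (+1,+0) / 3c ⇒ ok
[2] (+1,+0) / 3c ⇒ ok
[3] (+0,+1) / 3c ⇒ ok
[4] (+0,+2) / 3c ⇒ BAD: non-unit step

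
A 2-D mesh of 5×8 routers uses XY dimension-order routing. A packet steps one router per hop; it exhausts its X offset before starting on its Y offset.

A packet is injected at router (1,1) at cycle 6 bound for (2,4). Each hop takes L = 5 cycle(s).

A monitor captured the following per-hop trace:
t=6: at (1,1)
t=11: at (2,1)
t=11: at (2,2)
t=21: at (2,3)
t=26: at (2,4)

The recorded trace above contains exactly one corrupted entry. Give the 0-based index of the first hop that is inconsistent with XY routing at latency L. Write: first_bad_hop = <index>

hop 1: step (+1,+0), +5 cyc — ok
hop 2: step (+0,+1), +0 cyc — BAD: Δcyc=0≠L

first_bad_hop = 2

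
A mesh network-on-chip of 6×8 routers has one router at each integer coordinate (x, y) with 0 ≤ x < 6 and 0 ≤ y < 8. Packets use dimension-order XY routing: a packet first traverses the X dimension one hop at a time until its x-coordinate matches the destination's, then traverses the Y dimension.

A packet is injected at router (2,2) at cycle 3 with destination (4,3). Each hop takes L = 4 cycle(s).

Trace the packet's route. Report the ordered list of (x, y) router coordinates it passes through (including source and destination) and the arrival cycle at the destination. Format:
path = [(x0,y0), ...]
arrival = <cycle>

path = [(2,2), (3,2), (4,2), (4,3)]
arrival = 15

  0. router=(2,2) cycle=3 (inject)
  1. router=(3,2) cycle=7 dir=E
  2. router=(4,2) cycle=11 dir=E
  3. router=(4,3) cycle=15 dir=N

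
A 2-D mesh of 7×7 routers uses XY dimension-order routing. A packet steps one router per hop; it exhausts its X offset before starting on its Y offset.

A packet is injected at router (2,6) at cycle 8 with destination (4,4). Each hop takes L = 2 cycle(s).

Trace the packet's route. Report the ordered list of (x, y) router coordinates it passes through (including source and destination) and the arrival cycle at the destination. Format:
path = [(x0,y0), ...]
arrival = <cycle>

  0. router=(2,6) cycle=8 (inject)
  1. router=(3,6) cycle=10 dir=E
  2. router=(4,6) cycle=12 dir=E
  3. router=(4,5) cycle=14 dir=S
  4. router=(4,4) cycle=16 dir=S

path = [(2,6), (3,6), (4,6), (4,5), (4,4)]
arrival = 16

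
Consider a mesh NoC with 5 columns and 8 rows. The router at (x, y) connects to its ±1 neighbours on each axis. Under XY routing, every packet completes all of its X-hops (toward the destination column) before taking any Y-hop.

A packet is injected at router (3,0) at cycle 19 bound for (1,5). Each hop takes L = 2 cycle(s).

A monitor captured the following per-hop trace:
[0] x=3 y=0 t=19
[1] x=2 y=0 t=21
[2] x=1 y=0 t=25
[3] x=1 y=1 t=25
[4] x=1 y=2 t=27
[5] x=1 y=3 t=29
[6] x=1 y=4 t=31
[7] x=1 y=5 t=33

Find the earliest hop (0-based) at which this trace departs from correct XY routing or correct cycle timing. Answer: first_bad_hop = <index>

check 1→ d=(-1,0) cyc+2: ok
check 2→ d=(-1,0) cyc+4: BAD: Δcyc=4≠L

first_bad_hop = 2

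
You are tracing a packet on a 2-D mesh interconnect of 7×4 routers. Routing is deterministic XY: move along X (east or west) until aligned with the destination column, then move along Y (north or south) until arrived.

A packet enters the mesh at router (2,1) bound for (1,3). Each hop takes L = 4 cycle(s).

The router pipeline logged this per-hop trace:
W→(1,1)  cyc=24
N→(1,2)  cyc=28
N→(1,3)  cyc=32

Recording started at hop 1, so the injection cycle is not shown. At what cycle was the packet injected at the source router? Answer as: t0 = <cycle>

The first recorded entry is hop 1 at cycle 24.
So t0 = 24 − 1·4 = 20.

t0 = 20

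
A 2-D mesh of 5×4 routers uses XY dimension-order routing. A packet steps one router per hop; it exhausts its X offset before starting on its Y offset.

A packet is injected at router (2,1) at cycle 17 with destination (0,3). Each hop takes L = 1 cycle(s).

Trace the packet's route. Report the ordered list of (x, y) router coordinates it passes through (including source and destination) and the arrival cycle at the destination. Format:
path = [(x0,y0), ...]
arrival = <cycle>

path = [(2,1), (1,1), (0,1), (0,2), (0,3)]
arrival = 21

[0] x=2 y=1 t=17
[1] x=1 y=1 t=18 →W
[2] x=0 y=1 t=19 →W
[3] x=0 y=2 t=20 →N
[4] x=0 y=3 t=21 →N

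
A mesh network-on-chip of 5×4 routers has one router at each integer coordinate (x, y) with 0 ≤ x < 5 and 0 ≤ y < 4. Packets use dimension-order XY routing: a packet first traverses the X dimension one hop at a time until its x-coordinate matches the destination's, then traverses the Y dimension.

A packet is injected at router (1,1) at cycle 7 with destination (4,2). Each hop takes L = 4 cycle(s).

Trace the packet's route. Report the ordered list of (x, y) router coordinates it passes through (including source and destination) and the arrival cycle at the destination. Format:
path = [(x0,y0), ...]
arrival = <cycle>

#0 — 1,1 | c7
#1 — 2,1 | c11 | E
#2 — 3,1 | c15 | E
#3 — 4,1 | c19 | E
#4 — 4,2 | c23 | N

path = [(1,1), (2,1), (3,1), (4,1), (4,2)]
arrival = 23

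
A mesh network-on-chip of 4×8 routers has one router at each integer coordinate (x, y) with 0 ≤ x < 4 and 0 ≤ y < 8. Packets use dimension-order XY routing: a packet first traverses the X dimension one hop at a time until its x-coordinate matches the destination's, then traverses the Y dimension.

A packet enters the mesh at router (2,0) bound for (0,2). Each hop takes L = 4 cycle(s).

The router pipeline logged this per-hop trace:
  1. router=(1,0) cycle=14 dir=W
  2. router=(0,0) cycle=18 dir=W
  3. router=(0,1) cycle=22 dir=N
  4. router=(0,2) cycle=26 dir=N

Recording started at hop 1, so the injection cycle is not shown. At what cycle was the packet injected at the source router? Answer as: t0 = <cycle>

t0 = 10

The first recorded entry is hop 1 at cycle 14.
Therefore t0 = 14 − L = 10.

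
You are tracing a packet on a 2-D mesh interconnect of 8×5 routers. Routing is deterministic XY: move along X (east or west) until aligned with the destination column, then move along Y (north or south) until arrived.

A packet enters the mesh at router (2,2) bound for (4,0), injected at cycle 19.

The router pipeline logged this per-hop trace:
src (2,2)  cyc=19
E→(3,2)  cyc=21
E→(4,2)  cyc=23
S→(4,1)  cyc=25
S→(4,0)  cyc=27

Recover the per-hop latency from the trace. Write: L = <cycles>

L = 2

From hop 0 (19) to hop 1 (21): +2 cycles.
Per-hop latency L = Δcyc = 2.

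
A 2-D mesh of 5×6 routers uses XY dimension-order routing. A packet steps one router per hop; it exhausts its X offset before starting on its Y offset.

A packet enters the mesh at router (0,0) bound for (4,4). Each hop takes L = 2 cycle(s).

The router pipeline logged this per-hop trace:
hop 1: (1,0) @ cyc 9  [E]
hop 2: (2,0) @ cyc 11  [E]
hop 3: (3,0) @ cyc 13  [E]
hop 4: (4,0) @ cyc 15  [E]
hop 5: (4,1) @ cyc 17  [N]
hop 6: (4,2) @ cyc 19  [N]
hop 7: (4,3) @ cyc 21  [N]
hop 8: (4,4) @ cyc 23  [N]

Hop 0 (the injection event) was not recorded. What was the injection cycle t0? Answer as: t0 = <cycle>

At hop 1 the cycle is 9; in general cyc_k = t0 + kL.
Subtract one hop: t0 = 9 − 2 = 7.

t0 = 7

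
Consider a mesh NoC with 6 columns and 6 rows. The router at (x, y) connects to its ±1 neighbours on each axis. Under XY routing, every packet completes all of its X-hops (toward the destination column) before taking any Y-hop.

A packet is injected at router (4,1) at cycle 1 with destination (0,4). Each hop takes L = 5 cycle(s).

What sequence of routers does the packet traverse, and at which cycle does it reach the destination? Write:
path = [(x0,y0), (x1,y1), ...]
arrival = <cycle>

#0 — 4,1 | c1
#1 — 3,1 | c6 | W
#2 — 2,1 | c11 | W
#3 — 1,1 | c16 | W
#4 — 0,1 | c21 | W
#5 — 0,2 | c26 | N
#6 — 0,3 | c31 | N
#7 — 0,4 | c36 | N

path = [(4,1), (3,1), (2,1), (1,1), (0,1), (0,2), (0,3), (0,4)]
arrival = 36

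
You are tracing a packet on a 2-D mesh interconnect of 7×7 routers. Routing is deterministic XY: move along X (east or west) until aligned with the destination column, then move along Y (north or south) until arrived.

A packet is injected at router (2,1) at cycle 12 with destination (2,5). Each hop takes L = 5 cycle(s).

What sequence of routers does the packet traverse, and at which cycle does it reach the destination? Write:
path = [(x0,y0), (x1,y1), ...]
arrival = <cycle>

[0] x=2 y=1 t=12
[1] x=2 y=2 t=17 →N
[2] x=2 y=3 t=22 →N
[3] x=2 y=4 t=27 →N
[4] x=2 y=5 t=32 →N

path = [(2,1), (2,2), (2,3), (2,4), (2,5)]
arrival = 32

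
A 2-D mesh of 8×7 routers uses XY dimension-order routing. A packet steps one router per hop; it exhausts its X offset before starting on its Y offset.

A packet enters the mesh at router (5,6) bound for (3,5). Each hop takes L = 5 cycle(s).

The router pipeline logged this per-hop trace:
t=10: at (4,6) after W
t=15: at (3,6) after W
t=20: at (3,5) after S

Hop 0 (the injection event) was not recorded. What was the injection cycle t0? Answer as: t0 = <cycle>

At hop 1 the cycle is 10; in general cyc_k = t0 + kL.
Therefore t0 = 10 − L = 5.

t0 = 5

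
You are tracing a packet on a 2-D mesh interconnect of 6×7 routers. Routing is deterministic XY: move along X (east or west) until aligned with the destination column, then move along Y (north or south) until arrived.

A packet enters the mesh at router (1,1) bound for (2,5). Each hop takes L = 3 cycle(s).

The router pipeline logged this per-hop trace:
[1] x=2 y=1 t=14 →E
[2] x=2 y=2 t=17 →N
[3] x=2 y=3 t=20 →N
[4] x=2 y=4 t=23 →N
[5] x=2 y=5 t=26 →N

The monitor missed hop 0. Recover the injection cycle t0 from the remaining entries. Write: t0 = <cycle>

The first recorded entry is hop 1 at cycle 14.
t0 = cyc[1] − L = 14 − 3 = 11.

t0 = 11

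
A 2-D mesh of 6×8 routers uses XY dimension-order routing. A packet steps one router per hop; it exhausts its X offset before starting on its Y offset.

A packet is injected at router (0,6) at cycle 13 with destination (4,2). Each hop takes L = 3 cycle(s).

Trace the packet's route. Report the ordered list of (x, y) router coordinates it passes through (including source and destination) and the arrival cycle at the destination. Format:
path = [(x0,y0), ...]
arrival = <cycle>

  0. router=(0,6) cycle=13 (inject)
  1. router=(1,6) cycle=16 dir=E
  2. router=(2,6) cycle=19 dir=E
  3. router=(3,6) cycle=22 dir=E
  4. router=(4,6) cycle=25 dir=E
  5. router=(4,5) cycle=28 dir=S
  6. router=(4,4) cycle=31 dir=S
  7. router=(4,3) cycle=34 dir=S
  8. router=(4,2) cycle=37 dir=S

path = [(0,6), (1,6), (2,6), (3,6), (4,6), (4,5), (4,4), (4,3), (4,2)]
arrival = 37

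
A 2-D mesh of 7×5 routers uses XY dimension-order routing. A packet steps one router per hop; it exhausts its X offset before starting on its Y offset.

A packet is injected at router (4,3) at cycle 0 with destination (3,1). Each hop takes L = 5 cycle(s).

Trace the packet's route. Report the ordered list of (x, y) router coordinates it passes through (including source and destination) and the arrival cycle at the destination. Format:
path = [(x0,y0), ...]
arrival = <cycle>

path = [(4,3), (3,3), (3,2), (3,1)]
arrival = 15

#0 — 4,3 | c0
#1 — 3,3 | c5 | W
#2 — 3,2 | c10 | S
#3 — 3,1 | c15 | S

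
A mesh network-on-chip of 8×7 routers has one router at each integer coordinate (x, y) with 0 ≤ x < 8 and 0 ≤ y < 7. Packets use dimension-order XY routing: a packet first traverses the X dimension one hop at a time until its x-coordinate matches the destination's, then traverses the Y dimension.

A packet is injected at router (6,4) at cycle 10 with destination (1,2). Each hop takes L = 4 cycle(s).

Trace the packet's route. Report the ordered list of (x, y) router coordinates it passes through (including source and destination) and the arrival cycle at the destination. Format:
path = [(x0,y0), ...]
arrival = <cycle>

  0. router=(6,4) cycle=10 (inject)
  1. router=(5,4) cycle=14 dir=W
  2. router=(4,4) cycle=18 dir=W
  3. router=(3,4) cycle=22 dir=W
  4. router=(2,4) cycle=26 dir=W
  5. router=(1,4) cycle=30 dir=W
  6. router=(1,3) cycle=34 dir=S
  7. router=(1,2) cycle=38 dir=S

path = [(6,4), (5,4), (4,4), (3,4), (2,4), (1,4), (1,3), (1,2)]
arrival = 38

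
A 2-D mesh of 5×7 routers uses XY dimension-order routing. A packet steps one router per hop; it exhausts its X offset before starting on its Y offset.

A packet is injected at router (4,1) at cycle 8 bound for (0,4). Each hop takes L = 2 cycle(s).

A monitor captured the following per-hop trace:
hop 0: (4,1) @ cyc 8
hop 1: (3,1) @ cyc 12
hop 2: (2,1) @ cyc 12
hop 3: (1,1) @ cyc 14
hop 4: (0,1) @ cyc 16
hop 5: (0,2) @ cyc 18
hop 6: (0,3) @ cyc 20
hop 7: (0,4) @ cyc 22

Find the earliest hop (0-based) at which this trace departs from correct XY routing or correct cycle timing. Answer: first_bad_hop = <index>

check 1→ d=(-1,0) cyc+4: BAD: Δcyc=4≠L

first_bad_hop = 1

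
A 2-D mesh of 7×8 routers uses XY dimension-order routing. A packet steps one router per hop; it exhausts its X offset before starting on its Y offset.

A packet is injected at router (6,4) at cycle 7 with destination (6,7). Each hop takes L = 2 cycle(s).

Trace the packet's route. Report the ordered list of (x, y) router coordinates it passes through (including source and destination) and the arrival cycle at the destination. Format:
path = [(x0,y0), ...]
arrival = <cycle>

t=7: at (6,4)
t=9: at (6,5) after N
t=11: at (6,6) after N
t=13: at (6,7) after N

path = [(6,4), (6,5), (6,6), (6,7)]
arrival = 13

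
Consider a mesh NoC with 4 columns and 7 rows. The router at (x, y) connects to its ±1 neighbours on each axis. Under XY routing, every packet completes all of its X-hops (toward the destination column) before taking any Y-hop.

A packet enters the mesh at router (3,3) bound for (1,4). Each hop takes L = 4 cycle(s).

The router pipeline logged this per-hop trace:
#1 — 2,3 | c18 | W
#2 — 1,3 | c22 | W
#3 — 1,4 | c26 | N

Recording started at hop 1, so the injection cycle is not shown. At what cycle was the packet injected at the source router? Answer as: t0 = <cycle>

At hop 1 the cycle is 18; in general cyc_k = t0 + kL.
So t0 = 18 − 1·4 = 14.

t0 = 14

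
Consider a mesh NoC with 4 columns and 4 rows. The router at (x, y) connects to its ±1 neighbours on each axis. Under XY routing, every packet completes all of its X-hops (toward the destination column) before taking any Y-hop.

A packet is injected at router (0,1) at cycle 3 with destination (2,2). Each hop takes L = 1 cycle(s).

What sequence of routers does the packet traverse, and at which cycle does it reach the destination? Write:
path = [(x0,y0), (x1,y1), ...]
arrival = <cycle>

t=3: at (0,1)
t=4: at (1,1) after E
t=5: at (2,1) after E
t=6: at (2,2) after N

path = [(0,1), (1,1), (2,1), (2,2)]
arrival = 6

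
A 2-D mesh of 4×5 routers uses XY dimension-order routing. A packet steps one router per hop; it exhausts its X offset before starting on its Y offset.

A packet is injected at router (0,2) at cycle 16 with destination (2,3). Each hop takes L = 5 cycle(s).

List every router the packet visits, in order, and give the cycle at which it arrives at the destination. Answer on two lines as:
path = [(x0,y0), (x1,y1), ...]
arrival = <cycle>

path = [(0,2), (1,2), (2,2), (2,3)]
arrival = 31

[0] x=0 y=2 t=16
[1] x=1 y=2 t=21 →E
[2] x=2 y=2 t=26 →E
[3] x=2 y=3 t=31 →N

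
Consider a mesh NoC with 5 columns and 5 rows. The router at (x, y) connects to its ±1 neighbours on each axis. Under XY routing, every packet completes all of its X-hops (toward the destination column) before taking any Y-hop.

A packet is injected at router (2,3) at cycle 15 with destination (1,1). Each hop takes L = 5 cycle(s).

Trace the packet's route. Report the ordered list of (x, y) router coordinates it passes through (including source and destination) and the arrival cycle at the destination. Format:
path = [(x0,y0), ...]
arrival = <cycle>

#0 — 2,3 | c15
#1 — 1,3 | c20 | W
#2 — 1,2 | c25 | S
#3 — 1,1 | c30 | S

path = [(2,3), (1,3), (1,2), (1,1)]
arrival = 30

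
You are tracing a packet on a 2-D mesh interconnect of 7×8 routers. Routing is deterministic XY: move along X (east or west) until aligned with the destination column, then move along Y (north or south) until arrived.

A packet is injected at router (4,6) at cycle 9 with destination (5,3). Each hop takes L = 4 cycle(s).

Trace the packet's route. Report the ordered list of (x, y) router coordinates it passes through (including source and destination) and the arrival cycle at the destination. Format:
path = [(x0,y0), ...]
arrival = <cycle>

#0 — 4,6 | c9
#1 — 5,6 | c13 | E
#2 — 5,5 | c17 | S
#3 — 5,4 | c21 | S
#4 — 5,3 | c25 | S

path = [(4,6), (5,6), (5,5), (5,4), (5,3)]
arrival = 25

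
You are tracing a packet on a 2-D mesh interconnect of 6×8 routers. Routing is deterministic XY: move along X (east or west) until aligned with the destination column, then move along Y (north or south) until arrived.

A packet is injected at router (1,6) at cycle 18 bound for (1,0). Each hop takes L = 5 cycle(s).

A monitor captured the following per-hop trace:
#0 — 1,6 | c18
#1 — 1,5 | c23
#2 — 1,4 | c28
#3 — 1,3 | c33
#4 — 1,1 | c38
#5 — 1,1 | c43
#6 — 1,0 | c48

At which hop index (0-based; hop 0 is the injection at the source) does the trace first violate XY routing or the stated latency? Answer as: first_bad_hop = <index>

[1] (+0,-1) / 5c ⇒ ok
[2] (+0,-1) / 5c ⇒ ok
[3] (+0,-1) / 5c ⇒ ok
[4] (+0,-2) / 5c ⇒ BAD: non-unit step

first_bad_hop = 4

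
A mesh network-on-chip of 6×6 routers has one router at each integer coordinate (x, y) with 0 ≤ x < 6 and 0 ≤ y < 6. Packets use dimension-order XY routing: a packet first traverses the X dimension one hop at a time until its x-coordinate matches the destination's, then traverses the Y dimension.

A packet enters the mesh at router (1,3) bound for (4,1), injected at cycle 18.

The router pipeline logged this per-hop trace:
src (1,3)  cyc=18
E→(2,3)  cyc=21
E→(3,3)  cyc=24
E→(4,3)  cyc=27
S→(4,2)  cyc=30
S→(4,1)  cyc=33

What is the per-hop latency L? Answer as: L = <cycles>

L = 3

cyc[1] − cyc[0] = 21 − 18 = 3.
Each hop adds L, hence L = 3.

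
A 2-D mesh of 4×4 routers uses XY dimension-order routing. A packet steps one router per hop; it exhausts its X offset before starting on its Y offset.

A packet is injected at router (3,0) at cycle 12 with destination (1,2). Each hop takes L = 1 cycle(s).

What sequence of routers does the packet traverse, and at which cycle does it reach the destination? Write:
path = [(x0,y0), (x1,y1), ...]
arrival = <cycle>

path = [(3,0), (2,0), (1,0), (1,1), (1,2)]
arrival = 16

t=12: at (3,0)
t=13: at (2,0) after W
t=14: at (1,0) after W
t=15: at (1,1) after N
t=16: at (1,2) after N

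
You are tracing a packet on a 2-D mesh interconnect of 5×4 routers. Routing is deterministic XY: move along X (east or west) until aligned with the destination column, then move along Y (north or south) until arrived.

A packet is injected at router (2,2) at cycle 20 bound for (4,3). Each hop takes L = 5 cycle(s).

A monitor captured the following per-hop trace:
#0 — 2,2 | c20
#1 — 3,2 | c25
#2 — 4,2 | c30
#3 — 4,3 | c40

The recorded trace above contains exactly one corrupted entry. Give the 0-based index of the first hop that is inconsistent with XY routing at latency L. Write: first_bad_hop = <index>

first_bad_hop = 3

hop 1: step (+1,+0), +5 cyc — ok
hop 2: step (+1,+0), +5 cyc — ok
hop 3: step (+0,+1), +10 cyc — BAD: Δcyc=10≠L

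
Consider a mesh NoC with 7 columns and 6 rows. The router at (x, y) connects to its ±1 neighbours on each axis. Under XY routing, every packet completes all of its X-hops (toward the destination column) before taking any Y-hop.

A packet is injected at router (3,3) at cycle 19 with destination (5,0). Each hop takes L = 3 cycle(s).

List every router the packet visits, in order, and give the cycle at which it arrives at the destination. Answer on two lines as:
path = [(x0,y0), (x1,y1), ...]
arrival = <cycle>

path = [(3,3), (4,3), (5,3), (5,2), (5,1), (5,0)]
arrival = 34

#0 — 3,3 | c19
#1 — 4,3 | c22 | E
#2 — 5,3 | c25 | E
#3 — 5,2 | c28 | S
#4 — 5,1 | c31 | S
#5 — 5,0 | c34 | S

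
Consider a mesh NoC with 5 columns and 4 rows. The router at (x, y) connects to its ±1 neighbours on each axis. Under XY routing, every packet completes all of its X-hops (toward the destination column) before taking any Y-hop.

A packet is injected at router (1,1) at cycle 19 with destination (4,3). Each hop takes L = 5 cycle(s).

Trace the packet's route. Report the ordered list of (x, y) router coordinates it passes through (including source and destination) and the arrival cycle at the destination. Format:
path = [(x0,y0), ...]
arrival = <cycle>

path = [(1,1), (2,1), (3,1), (4,1), (4,2), (4,3)]
arrival = 44

src (1,1)  cyc=19
E→(2,1)  cyc=24
E→(3,1)  cyc=29
E→(4,1)  cyc=34
N→(4,2)  cyc=39
N→(4,3)  cyc=44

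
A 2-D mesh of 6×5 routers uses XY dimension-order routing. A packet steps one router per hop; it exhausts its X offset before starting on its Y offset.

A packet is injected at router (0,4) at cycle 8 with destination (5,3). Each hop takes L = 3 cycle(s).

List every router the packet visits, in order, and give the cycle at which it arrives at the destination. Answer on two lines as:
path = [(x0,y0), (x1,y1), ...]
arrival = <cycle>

path = [(0,4), (1,4), (2,4), (3,4), (4,4), (5,4), (5,3)]
arrival = 26

hop 0: (0,4) @ cyc 8
hop 1: (1,4) @ cyc 11  [E]
hop 2: (2,4) @ cyc 14  [E]
hop 3: (3,4) @ cyc 17  [E]
hop 4: (4,4) @ cyc 20  [E]
hop 5: (5,4) @ cyc 23  [E]
hop 6: (5,3) @ cyc 26  [S]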